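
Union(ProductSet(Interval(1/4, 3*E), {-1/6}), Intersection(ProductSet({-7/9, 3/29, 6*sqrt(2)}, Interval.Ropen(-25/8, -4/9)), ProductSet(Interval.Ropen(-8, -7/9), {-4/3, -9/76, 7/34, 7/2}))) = ProductSet(Interval(1/4, 3*E), {-1/6})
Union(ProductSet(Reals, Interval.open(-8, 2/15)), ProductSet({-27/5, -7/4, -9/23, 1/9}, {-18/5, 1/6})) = Union(ProductSet({-27/5, -7/4, -9/23, 1/9}, {-18/5, 1/6}), ProductSet(Reals, Interval.open(-8, 2/15)))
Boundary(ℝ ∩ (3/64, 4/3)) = {3/64, 4/3}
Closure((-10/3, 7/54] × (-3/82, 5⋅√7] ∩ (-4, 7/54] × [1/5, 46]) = [-10/3, 7/54] × [1/5, 5⋅√7]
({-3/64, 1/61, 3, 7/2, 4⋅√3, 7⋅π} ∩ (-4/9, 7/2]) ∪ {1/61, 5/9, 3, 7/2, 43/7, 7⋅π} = {-3/64, 1/61, 5/9, 3, 7/2, 43/7, 7⋅π}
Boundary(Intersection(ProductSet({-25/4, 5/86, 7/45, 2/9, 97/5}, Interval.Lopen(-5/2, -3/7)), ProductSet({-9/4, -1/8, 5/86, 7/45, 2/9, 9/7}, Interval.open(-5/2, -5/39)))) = ProductSet({5/86, 7/45, 2/9}, Interval(-5/2, -3/7))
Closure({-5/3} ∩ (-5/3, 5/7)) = ∅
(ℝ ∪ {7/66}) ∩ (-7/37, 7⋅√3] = (-7/37, 7⋅√3]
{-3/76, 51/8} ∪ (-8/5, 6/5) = (-8/5, 6/5) ∪ {51/8}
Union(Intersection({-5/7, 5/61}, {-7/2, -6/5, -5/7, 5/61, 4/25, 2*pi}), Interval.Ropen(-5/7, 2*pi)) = Interval.Ropen(-5/7, 2*pi)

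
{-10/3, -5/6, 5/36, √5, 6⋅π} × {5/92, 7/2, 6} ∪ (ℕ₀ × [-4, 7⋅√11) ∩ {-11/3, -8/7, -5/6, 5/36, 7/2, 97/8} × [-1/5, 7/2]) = {-10/3, -5/6, 5/36, √5, 6⋅π} × {5/92, 7/2, 6}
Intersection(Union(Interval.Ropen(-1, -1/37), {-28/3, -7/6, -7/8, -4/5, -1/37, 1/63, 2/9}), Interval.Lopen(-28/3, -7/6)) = {-7/6}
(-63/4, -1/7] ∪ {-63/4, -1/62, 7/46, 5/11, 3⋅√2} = [-63/4, -1/7] ∪ {-1/62, 7/46, 5/11, 3⋅√2}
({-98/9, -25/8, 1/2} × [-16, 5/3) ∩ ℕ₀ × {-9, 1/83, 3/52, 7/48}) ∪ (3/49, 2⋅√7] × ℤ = (3/49, 2⋅√7] × ℤ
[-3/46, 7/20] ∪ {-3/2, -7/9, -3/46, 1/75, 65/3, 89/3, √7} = {-3/2, -7/9, 65/3, 89/3, √7} ∪ [-3/46, 7/20]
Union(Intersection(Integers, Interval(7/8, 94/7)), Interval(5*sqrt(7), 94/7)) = Union(Interval(5*sqrt(7), 94/7), Range(1, 14, 1))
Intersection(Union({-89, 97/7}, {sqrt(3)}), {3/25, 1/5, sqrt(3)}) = {sqrt(3)}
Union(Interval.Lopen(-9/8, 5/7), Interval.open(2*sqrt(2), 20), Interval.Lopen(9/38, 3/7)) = Union(Interval.Lopen(-9/8, 5/7), Interval.open(2*sqrt(2), 20))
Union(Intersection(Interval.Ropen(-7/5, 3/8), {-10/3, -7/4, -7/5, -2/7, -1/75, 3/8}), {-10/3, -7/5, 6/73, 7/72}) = {-10/3, -7/5, -2/7, -1/75, 6/73, 7/72}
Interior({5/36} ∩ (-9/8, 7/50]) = ∅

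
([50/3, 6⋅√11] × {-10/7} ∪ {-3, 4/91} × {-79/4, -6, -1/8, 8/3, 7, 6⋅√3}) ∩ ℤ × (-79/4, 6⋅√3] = ({17, 18, 19} × {-10/7}) ∪ ({-3} × {-6, -1/8, 8/3, 7, 6⋅√3})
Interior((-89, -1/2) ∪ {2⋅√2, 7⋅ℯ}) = (-89, -1/2)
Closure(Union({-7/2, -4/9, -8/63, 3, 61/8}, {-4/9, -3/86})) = {-7/2, -4/9, -8/63, -3/86, 3, 61/8}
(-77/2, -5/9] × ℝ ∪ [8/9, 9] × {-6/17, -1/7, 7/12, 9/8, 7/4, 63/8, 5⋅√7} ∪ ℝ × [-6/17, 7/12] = ((-77/2, -5/9] × ℝ) ∪ (ℝ × [-6/17, 7/12]) ∪ ([8/9, 9] × {-6/17, -1/7, 7/12, 9/8, 7/4, 63/8, 5⋅√7})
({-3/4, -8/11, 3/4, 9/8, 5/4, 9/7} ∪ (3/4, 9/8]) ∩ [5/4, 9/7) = {5/4}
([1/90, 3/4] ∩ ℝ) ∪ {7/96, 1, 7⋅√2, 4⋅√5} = [1/90, 3/4] ∪ {1, 7⋅√2, 4⋅√5}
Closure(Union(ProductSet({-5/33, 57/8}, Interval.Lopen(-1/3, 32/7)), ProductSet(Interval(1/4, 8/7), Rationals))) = Union(ProductSet({-5/33, 57/8}, Interval(-1/3, 32/7)), ProductSet(Interval(1/4, 8/7), Reals))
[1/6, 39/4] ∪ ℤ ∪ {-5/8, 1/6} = ℤ ∪ {-5/8} ∪ [1/6, 39/4]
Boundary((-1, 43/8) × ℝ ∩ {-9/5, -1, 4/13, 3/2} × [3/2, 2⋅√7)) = {4/13, 3/2} × [3/2, 2⋅√7]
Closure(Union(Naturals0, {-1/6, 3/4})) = Union({-1/6, 3/4}, Naturals0)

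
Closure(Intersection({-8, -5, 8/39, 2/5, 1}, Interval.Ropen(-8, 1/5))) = {-8, -5}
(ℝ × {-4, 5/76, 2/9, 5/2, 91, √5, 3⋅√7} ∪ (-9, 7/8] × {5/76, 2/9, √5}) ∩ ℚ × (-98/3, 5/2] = ℚ × {-4, 5/76, 2/9, 5/2, √5}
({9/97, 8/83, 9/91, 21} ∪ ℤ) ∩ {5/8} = ∅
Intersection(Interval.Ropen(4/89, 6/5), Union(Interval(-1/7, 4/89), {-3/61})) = {4/89}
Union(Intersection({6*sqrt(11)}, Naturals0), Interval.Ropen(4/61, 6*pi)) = Interval.Ropen(4/61, 6*pi)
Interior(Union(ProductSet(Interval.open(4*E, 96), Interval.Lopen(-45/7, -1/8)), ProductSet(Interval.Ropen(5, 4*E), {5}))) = ProductSet(Interval.open(4*E, 96), Interval.open(-45/7, -1/8))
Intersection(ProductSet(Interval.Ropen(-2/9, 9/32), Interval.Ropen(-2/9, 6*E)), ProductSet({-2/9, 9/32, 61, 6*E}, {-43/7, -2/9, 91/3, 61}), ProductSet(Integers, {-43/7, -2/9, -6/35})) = EmptySet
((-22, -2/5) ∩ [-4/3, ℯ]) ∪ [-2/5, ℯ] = [-4/3, ℯ]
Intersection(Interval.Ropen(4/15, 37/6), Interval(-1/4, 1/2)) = Interval(4/15, 1/2)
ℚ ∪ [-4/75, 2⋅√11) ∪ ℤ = ℚ ∪ [-4/75, 2⋅√11)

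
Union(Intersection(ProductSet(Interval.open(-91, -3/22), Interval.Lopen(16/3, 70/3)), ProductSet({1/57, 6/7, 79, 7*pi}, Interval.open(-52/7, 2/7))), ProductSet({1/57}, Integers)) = ProductSet({1/57}, Integers)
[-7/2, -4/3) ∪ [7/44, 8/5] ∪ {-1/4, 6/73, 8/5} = [-7/2, -4/3) ∪ {-1/4, 6/73} ∪ [7/44, 8/5]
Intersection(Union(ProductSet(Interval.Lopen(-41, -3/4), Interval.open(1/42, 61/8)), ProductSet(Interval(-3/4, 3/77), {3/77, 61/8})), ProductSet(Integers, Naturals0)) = ProductSet(Range(-40, 0, 1), Range(1, 8, 1))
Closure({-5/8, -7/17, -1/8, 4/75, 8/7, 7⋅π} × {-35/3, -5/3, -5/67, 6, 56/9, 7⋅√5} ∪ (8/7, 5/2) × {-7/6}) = ([8/7, 5/2] × {-7/6}) ∪ ({-5/8, -7/17, -1/8, 4/75, 8/7, 7⋅π} × {-35/3, -5/3, -5/67, 6, 56/9, 7⋅√5})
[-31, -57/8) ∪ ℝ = (-∞, ∞)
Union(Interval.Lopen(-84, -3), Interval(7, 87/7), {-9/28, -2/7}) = Union({-9/28, -2/7}, Interval.Lopen(-84, -3), Interval(7, 87/7))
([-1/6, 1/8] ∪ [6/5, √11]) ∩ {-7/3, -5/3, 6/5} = {6/5}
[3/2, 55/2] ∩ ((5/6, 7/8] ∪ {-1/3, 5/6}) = ∅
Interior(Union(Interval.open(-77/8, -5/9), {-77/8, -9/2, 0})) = Interval.open(-77/8, -5/9)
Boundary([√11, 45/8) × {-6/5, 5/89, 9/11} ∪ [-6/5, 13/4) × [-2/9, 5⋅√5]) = ([√11, 45/8] × {-6/5, 5/89, 9/11}) ∪ ({-6/5, 13/4} × [-2/9, 5⋅√5]) ∪ ([-6/5, 13/4] × {-2/9, 5⋅√5})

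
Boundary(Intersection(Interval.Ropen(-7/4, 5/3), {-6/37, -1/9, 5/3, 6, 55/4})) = {-6/37, -1/9}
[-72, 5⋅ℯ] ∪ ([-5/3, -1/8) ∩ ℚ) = [-72, 5⋅ℯ] ∪ (ℚ ∩ [-5/3, -1/8))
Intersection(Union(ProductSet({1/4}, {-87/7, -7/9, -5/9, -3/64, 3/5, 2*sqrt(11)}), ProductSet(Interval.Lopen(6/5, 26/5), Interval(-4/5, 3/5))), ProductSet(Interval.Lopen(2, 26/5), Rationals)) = ProductSet(Interval.Lopen(2, 26/5), Intersection(Interval(-4/5, 3/5), Rationals))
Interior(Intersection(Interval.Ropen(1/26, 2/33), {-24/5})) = EmptySet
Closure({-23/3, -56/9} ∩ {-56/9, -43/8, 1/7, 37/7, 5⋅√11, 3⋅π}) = {-56/9}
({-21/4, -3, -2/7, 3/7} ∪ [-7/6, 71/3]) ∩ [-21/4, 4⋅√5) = {-21/4, -3} ∪ [-7/6, 4⋅√5)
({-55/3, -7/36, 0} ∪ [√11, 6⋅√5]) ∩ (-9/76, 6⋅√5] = {0} ∪ [√11, 6⋅√5]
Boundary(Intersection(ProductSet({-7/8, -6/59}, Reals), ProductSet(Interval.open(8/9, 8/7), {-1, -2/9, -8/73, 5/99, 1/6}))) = EmptySet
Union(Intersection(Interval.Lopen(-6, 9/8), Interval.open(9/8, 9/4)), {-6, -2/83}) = {-6, -2/83}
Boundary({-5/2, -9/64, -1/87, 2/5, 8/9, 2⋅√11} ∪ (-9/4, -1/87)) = {-5/2, -9/4, -1/87, 2/5, 8/9, 2⋅√11}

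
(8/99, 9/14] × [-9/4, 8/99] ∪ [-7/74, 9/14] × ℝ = [-7/74, 9/14] × ℝ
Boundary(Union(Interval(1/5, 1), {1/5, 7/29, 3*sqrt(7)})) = {1/5, 1, 3*sqrt(7)}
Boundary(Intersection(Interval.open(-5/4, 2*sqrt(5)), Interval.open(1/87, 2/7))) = {1/87, 2/7}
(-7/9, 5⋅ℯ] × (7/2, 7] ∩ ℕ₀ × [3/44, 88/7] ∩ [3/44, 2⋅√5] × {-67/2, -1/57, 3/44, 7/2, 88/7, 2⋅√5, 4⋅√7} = {1, 2, 3, 4} × {2⋅√5}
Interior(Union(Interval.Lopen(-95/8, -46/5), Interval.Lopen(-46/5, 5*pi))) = Interval.open(-95/8, 5*pi)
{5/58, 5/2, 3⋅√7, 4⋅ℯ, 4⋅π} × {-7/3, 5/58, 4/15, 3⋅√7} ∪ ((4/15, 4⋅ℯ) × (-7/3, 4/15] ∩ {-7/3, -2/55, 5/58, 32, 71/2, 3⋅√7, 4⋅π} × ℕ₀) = ({3⋅√7} × {0}) ∪ ({5/58, 5/2, 3⋅√7, 4⋅ℯ, 4⋅π} × {-7/3, 5/58, 4/15, 3⋅√7})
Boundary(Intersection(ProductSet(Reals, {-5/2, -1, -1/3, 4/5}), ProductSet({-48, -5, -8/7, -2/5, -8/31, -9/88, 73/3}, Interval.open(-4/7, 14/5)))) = ProductSet({-48, -5, -8/7, -2/5, -8/31, -9/88, 73/3}, {-1/3, 4/5})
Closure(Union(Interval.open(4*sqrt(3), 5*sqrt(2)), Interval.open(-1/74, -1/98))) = Union(Interval(-1/74, -1/98), Interval(4*sqrt(3), 5*sqrt(2)))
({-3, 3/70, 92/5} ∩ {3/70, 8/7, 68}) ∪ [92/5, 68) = {3/70} ∪ [92/5, 68)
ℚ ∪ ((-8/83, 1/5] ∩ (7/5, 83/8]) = ℚ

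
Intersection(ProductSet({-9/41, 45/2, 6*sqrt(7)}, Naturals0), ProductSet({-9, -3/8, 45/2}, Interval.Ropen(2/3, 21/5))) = ProductSet({45/2}, Range(1, 5, 1))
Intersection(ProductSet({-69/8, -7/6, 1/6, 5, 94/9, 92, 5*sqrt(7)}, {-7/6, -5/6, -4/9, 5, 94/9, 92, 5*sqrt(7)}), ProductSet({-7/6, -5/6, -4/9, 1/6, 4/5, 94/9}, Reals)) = ProductSet({-7/6, 1/6, 94/9}, {-7/6, -5/6, -4/9, 5, 94/9, 92, 5*sqrt(7)})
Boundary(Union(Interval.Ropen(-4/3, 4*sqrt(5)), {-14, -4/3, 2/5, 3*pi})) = {-14, -4/3, 4*sqrt(5), 3*pi}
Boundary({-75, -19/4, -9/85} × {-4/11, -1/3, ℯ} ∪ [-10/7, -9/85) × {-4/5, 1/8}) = ({-75, -19/4, -9/85} × {-4/11, -1/3, ℯ}) ∪ ([-10/7, -9/85] × {-4/5, 1/8})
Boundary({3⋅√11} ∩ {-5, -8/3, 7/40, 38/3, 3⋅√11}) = {3⋅√11}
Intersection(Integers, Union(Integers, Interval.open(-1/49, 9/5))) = Integers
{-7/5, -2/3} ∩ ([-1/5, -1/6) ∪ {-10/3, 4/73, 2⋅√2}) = ∅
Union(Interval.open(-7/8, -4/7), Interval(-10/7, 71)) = Interval(-10/7, 71)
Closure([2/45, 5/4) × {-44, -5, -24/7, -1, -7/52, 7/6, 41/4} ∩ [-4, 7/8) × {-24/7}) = [2/45, 7/8] × {-24/7}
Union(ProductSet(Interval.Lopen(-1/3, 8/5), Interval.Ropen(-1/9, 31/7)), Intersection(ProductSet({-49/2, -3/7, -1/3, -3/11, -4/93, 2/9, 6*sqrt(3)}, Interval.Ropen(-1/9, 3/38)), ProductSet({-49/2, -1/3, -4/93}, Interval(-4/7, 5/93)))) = Union(ProductSet({-49/2, -1/3, -4/93}, Interval(-1/9, 5/93)), ProductSet(Interval.Lopen(-1/3, 8/5), Interval.Ropen(-1/9, 31/7)))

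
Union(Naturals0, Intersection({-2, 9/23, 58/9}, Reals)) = Union({-2, 9/23, 58/9}, Naturals0)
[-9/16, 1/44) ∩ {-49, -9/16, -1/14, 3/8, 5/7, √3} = {-9/16, -1/14}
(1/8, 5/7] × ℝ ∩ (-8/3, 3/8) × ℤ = (1/8, 3/8) × ℤ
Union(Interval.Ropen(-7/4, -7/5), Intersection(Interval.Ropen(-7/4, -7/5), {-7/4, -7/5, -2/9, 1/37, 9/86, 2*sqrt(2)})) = Interval.Ropen(-7/4, -7/5)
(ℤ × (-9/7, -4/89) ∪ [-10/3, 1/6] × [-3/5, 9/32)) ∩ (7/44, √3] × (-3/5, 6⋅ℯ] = ({1} × (-3/5, -4/89)) ∪ ((7/44, 1/6] × (-3/5, 9/32))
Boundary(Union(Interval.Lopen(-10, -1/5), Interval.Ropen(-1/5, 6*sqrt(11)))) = {-10, 6*sqrt(11)}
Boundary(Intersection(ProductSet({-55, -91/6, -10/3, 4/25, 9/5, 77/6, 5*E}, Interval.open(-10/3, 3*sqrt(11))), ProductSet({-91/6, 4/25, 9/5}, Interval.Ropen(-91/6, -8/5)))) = ProductSet({-91/6, 4/25, 9/5}, Interval(-10/3, -8/5))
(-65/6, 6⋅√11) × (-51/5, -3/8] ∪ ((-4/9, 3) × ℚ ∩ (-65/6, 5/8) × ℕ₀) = ((-4/9, 5/8) × ℕ₀) ∪ ((-65/6, 6⋅√11) × (-51/5, -3/8])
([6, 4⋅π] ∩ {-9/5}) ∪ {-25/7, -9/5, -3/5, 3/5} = {-25/7, -9/5, -3/5, 3/5}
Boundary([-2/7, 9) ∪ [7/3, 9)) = {-2/7, 9}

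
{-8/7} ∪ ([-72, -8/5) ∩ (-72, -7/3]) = (-72, -7/3] ∪ {-8/7}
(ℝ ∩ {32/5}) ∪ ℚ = ℚ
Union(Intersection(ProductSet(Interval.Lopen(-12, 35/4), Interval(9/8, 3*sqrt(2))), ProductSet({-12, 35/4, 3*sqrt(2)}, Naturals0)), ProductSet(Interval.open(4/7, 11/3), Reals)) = Union(ProductSet({35/4, 3*sqrt(2)}, Range(2, 5, 1)), ProductSet(Interval.open(4/7, 11/3), Reals))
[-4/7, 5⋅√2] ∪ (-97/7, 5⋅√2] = (-97/7, 5⋅√2]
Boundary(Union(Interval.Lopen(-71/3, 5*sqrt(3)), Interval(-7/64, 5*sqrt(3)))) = {-71/3, 5*sqrt(3)}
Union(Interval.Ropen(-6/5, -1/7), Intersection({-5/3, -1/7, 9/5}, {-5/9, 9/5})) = Union({9/5}, Interval.Ropen(-6/5, -1/7))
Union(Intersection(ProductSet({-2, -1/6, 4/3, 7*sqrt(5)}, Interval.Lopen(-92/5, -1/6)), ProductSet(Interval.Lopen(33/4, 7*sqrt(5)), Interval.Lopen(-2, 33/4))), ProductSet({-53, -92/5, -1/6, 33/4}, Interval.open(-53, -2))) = Union(ProductSet({7*sqrt(5)}, Interval.Lopen(-2, -1/6)), ProductSet({-53, -92/5, -1/6, 33/4}, Interval.open(-53, -2)))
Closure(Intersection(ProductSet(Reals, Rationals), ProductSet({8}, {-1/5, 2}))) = ProductSet({8}, {-1/5, 2})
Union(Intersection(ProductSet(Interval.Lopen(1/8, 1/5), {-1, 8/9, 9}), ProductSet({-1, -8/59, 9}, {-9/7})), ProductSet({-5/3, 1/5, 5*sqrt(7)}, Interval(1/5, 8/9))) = ProductSet({-5/3, 1/5, 5*sqrt(7)}, Interval(1/5, 8/9))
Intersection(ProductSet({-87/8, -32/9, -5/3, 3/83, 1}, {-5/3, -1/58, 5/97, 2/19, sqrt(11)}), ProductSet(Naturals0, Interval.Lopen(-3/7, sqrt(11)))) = ProductSet({1}, {-1/58, 5/97, 2/19, sqrt(11)})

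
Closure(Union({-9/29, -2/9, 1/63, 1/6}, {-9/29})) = {-9/29, -2/9, 1/63, 1/6}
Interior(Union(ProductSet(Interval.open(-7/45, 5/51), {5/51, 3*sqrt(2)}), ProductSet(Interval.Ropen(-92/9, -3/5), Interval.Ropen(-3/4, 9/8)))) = ProductSet(Interval.open(-92/9, -3/5), Interval.open(-3/4, 9/8))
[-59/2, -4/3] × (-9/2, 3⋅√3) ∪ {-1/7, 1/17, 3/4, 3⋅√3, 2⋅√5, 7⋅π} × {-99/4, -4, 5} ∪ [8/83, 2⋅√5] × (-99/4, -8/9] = ([-59/2, -4/3] × (-9/2, 3⋅√3)) ∪ ([8/83, 2⋅√5] × (-99/4, -8/9]) ∪ ({-1/7, 1/17, 3/4, 3⋅√3, 2⋅√5, 7⋅π} × {-99/4, -4, 5})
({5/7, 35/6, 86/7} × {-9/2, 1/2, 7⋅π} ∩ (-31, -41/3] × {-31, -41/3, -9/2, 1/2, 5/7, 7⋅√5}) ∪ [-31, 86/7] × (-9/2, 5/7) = [-31, 86/7] × (-9/2, 5/7)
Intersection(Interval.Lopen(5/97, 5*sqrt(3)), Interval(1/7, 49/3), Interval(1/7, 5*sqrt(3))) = Interval(1/7, 5*sqrt(3))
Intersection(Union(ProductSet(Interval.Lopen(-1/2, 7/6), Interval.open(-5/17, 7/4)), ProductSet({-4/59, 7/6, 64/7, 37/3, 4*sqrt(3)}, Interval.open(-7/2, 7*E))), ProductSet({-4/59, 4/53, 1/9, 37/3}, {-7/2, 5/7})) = ProductSet({-4/59, 4/53, 1/9, 37/3}, {5/7})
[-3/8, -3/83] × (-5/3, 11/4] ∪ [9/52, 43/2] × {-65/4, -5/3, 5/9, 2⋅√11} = ([-3/8, -3/83] × (-5/3, 11/4]) ∪ ([9/52, 43/2] × {-65/4, -5/3, 5/9, 2⋅√11})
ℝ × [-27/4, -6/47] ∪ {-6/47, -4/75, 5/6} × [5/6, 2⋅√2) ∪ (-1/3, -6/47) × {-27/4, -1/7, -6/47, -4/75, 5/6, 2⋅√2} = (ℝ × [-27/4, -6/47]) ∪ ({-6/47, -4/75, 5/6} × [5/6, 2⋅√2)) ∪ ((-1/3, -6/47) × {-27/4, -1/7, -6/47, -4/75, 5/6, 2⋅√2})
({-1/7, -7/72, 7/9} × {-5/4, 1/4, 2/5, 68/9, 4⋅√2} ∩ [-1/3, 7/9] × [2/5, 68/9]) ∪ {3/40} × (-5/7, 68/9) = ({3/40} × (-5/7, 68/9)) ∪ ({-1/7, -7/72, 7/9} × {2/5, 68/9, 4⋅√2})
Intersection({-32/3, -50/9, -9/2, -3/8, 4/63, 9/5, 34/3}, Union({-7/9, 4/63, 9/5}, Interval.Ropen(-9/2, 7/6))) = {-9/2, -3/8, 4/63, 9/5}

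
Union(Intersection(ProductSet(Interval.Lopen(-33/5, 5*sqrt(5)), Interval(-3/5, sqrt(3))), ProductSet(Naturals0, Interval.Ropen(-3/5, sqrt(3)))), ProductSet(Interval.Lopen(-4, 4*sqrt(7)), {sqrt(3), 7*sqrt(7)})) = Union(ProductSet(Interval.Lopen(-4, 4*sqrt(7)), {sqrt(3), 7*sqrt(7)}), ProductSet(Range(0, 12, 1), Interval.Ropen(-3/5, sqrt(3))))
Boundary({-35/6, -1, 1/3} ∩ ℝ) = {-35/6, -1, 1/3}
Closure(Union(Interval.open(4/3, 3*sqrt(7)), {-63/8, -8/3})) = Union({-63/8, -8/3}, Interval(4/3, 3*sqrt(7)))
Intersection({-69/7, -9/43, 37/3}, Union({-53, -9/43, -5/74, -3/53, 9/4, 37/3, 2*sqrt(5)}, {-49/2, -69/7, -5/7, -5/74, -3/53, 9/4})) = {-69/7, -9/43, 37/3}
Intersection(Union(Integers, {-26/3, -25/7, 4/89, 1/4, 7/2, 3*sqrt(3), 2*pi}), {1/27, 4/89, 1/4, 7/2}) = {4/89, 1/4, 7/2}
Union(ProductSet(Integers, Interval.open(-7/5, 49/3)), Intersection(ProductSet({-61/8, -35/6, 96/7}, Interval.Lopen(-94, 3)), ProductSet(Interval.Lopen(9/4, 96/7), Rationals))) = Union(ProductSet({96/7}, Intersection(Interval.Lopen(-94, 3), Rationals)), ProductSet(Integers, Interval.open(-7/5, 49/3)))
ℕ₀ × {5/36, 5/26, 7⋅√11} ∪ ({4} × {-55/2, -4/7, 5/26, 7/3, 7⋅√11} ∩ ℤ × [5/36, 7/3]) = ({4} × {5/26, 7/3}) ∪ (ℕ₀ × {5/36, 5/26, 7⋅√11})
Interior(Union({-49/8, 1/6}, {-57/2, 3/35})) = EmptySet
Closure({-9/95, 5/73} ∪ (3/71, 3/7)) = {-9/95} ∪ [3/71, 3/7]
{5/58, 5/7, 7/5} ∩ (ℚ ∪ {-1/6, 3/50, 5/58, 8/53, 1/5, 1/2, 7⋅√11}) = {5/58, 5/7, 7/5}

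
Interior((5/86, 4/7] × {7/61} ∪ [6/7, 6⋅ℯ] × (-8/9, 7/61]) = (6/7, 6⋅ℯ) × (-8/9, 7/61)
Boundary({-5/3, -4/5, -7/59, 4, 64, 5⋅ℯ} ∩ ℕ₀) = {4, 64}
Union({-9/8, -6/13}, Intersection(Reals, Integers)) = Union({-9/8, -6/13}, Integers)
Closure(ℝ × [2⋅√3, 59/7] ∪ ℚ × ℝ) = ℝ × (-∞, ∞)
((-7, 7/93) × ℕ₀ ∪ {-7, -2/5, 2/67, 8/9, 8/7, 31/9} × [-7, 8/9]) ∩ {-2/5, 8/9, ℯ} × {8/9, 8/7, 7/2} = {-2/5, 8/9} × {8/9}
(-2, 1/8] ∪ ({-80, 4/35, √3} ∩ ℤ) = {-80} ∪ (-2, 1/8]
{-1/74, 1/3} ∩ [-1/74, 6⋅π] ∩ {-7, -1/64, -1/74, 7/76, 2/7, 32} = {-1/74}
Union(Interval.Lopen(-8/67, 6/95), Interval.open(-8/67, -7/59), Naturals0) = Union(Interval.Lopen(-8/67, 6/95), Naturals0)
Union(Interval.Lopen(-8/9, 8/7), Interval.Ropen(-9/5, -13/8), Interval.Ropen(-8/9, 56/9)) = Union(Interval.Ropen(-9/5, -13/8), Interval.Ropen(-8/9, 56/9))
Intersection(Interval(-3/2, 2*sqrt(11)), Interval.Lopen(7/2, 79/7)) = Interval.Lopen(7/2, 2*sqrt(11))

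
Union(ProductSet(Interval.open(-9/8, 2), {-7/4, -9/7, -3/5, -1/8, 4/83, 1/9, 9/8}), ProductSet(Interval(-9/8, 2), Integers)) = Union(ProductSet(Interval(-9/8, 2), Integers), ProductSet(Interval.open(-9/8, 2), {-7/4, -9/7, -3/5, -1/8, 4/83, 1/9, 9/8}))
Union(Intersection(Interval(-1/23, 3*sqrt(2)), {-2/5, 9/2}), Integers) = Integers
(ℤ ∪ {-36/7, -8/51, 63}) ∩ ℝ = ℤ ∪ {-36/7, -8/51}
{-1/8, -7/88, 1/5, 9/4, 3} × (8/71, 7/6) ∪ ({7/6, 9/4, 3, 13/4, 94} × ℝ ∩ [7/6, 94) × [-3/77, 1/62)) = ({7/6, 9/4, 3, 13/4} × [-3/77, 1/62)) ∪ ({-1/8, -7/88, 1/5, 9/4, 3} × (8/71, 7/6))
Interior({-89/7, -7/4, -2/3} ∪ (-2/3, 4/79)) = (-2/3, 4/79)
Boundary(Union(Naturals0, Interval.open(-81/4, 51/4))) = Union(Complement(Naturals0, Interval.open(-81/4, 51/4)), {-81/4, 51/4})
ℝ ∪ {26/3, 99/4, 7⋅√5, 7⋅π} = ℝ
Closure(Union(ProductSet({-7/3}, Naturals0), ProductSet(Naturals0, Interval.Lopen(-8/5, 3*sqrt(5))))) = Union(ProductSet({-7/3}, Naturals0), ProductSet(Naturals0, Interval(-8/5, 3*sqrt(5))))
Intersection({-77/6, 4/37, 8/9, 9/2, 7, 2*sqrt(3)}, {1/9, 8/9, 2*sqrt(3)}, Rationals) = {8/9}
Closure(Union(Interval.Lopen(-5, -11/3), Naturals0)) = Union(Complement(Naturals0, Interval.open(-5, -11/3)), Interval(-5, -11/3), Naturals0)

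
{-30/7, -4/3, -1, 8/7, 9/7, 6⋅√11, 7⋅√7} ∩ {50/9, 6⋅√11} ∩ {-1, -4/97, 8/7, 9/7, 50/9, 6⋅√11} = {6⋅√11}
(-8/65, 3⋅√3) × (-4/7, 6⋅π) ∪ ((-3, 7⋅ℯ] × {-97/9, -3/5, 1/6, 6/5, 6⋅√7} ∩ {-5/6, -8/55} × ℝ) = ({-5/6, -8/55} × {-97/9, -3/5, 1/6, 6/5, 6⋅√7}) ∪ ((-8/65, 3⋅√3) × (-4/7, 6⋅π))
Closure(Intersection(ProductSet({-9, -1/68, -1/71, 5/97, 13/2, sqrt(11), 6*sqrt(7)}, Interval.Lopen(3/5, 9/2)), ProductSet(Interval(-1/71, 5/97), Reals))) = ProductSet({-1/71, 5/97}, Interval(3/5, 9/2))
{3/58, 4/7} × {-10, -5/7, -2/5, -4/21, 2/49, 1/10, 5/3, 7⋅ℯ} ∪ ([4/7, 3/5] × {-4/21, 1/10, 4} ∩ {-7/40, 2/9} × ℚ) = {3/58, 4/7} × {-10, -5/7, -2/5, -4/21, 2/49, 1/10, 5/3, 7⋅ℯ}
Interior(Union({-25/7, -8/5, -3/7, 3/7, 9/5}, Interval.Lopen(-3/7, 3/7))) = Interval.open(-3/7, 3/7)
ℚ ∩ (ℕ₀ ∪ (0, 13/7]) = ℕ₀ ∪ (ℚ ∩ [0, 13/7])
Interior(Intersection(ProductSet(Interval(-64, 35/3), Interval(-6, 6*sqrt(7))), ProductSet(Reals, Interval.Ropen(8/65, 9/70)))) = ProductSet(Interval.open(-64, 35/3), Interval.open(8/65, 9/70))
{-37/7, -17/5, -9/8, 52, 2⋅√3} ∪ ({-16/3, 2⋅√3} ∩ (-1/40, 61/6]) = {-37/7, -17/5, -9/8, 52, 2⋅√3}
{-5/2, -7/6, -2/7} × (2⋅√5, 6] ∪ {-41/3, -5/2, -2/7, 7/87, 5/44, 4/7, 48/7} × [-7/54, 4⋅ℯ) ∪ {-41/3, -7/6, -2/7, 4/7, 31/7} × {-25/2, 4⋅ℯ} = ({-41/3, -7/6, -2/7, 4/7, 31/7} × {-25/2, 4⋅ℯ}) ∪ ({-5/2, -7/6, -2/7} × (2⋅√5, 6]) ∪ ({-41/3, -5/2, -2/7, 7/87, 5/44, 4/7, 48/7} × [-7/54, 4⋅ℯ))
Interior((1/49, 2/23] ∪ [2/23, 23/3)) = (1/49, 23/3)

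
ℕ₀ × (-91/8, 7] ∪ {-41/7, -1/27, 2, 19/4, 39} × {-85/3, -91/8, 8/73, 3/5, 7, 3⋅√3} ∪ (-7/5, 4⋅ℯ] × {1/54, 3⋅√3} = (ℕ₀ × (-91/8, 7]) ∪ ((-7/5, 4⋅ℯ] × {1/54, 3⋅√3}) ∪ ({-41/7, -1/27, 2, 19/4, 39} × {-85/3, -91/8, 8/73, 3/5, 7, 3⋅√3})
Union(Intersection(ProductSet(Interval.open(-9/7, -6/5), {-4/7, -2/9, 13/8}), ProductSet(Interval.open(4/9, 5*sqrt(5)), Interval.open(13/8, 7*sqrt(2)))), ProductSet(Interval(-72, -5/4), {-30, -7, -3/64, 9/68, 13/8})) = ProductSet(Interval(-72, -5/4), {-30, -7, -3/64, 9/68, 13/8})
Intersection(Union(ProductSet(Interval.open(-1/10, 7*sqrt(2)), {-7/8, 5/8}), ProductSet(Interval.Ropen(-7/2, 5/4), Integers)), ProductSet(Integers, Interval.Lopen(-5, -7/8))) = Union(ProductSet(Range(-3, 2, 1), Range(-4, 0, 1)), ProductSet(Range(0, 10, 1), {-7/8}))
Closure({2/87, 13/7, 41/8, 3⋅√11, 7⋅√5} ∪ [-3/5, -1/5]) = [-3/5, -1/5] ∪ {2/87, 13/7, 41/8, 3⋅√11, 7⋅√5}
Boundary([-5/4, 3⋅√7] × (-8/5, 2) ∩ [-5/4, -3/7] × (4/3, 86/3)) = ({-5/4, -3/7} × [4/3, 2]) ∪ ([-5/4, -3/7] × {4/3, 2})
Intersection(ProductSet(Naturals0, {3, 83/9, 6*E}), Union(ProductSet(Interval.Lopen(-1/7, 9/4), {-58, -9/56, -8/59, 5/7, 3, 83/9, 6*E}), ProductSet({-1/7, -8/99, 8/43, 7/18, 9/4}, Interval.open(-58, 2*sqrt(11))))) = ProductSet(Range(0, 3, 1), {3, 83/9, 6*E})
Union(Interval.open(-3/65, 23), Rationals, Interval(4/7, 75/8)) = Union(Interval(-3/65, 23), Rationals)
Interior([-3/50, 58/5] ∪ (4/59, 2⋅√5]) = (-3/50, 58/5)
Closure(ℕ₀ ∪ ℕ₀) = ℕ₀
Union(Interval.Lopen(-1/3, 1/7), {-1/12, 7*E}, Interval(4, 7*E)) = Union(Interval.Lopen(-1/3, 1/7), Interval(4, 7*E))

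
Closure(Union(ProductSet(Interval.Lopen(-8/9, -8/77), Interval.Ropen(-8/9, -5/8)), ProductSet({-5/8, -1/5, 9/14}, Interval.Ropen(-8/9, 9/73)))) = Union(ProductSet({-8/9, -8/77}, Interval(-8/9, -5/8)), ProductSet({-5/8, -1/5, 9/14}, Interval(-8/9, 9/73)), ProductSet(Interval(-8/9, -8/77), {-8/9, -5/8}), ProductSet(Interval.Lopen(-8/9, -8/77), Interval.Ropen(-8/9, -5/8)))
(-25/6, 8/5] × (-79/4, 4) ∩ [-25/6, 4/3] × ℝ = (-25/6, 4/3] × (-79/4, 4)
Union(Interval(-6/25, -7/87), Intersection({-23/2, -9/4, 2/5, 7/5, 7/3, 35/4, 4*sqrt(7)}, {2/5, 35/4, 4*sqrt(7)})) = Union({2/5, 35/4, 4*sqrt(7)}, Interval(-6/25, -7/87))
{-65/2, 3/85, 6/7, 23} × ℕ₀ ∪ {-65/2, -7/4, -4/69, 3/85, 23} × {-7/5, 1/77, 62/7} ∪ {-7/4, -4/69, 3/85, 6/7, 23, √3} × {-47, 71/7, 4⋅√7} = ({-65/2, 3/85, 6/7, 23} × ℕ₀) ∪ ({-65/2, -7/4, -4/69, 3/85, 23} × {-7/5, 1/77, 62/7}) ∪ ({-7/4, -4/69, 3/85, 6/7, 23, √3} × {-47, 71/7, 4⋅√7})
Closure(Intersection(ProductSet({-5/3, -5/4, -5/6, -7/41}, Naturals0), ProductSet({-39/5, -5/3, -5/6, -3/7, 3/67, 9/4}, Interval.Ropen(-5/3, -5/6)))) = EmptySet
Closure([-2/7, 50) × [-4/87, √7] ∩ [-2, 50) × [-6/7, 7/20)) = ({-2/7, 50} × [-4/87, 7/20]) ∪ ([-2/7, 50] × {-4/87, 7/20}) ∪ ([-2/7, 50) × [-4/87, 7/20))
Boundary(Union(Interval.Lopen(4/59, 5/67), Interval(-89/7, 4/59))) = {-89/7, 5/67}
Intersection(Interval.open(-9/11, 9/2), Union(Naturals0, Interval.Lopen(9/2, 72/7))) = Range(0, 5, 1)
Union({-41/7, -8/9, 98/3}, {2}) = {-41/7, -8/9, 2, 98/3}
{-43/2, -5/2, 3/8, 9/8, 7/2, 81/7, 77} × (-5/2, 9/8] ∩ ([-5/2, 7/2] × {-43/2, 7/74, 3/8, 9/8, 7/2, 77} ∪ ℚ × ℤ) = ({-5/2, 3/8, 9/8, 7/2} × {7/74, 3/8, 9/8}) ∪ ({-43/2, -5/2, 3/8, 9/8, 7/2, 81/7, 77} × {-2, -1, 0, 1})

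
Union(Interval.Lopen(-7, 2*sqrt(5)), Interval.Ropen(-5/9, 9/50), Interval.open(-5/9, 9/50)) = Interval.Lopen(-7, 2*sqrt(5))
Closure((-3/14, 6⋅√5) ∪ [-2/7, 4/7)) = [-2/7, 6⋅√5]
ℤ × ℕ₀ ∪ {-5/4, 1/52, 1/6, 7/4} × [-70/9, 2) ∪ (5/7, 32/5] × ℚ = (ℤ × ℕ₀) ∪ ((5/7, 32/5] × ℚ) ∪ ({-5/4, 1/52, 1/6, 7/4} × [-70/9, 2))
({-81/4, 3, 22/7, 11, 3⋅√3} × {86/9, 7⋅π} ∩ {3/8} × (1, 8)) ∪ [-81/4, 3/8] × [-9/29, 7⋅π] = [-81/4, 3/8] × [-9/29, 7⋅π]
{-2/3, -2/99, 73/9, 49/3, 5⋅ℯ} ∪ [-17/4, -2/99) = [-17/4, -2/99] ∪ {73/9, 49/3, 5⋅ℯ}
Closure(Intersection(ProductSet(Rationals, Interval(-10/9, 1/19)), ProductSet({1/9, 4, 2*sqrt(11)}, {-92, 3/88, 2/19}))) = ProductSet({1/9, 4}, {3/88})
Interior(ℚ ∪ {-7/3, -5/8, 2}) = ∅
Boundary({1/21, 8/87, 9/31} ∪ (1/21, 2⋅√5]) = {1/21, 2⋅√5}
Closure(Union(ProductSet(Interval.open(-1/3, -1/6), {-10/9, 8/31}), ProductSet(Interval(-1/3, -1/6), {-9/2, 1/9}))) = ProductSet(Interval(-1/3, -1/6), {-9/2, -10/9, 1/9, 8/31})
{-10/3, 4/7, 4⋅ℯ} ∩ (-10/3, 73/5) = {4/7, 4⋅ℯ}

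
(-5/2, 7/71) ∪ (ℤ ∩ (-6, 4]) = {-5, -4, …, 4} ∪ (-5/2, 7/71)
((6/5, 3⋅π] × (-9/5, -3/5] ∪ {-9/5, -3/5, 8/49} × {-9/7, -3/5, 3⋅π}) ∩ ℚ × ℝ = ({-9/5, -3/5, 8/49} × {-9/7, -3/5, 3⋅π}) ∪ ((ℚ ∩ (6/5, 3⋅π]) × (-9/5, -3/5])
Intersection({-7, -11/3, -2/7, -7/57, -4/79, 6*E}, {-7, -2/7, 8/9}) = {-7, -2/7}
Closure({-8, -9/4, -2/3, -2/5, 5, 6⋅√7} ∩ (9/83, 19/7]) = ∅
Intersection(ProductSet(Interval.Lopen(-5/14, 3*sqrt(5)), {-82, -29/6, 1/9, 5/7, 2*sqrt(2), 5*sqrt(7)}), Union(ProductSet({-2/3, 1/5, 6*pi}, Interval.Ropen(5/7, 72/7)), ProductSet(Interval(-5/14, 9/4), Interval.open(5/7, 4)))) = Union(ProductSet({1/5}, {5/7, 2*sqrt(2)}), ProductSet(Interval.Lopen(-5/14, 9/4), {2*sqrt(2)}))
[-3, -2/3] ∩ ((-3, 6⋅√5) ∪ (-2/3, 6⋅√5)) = (-3, -2/3]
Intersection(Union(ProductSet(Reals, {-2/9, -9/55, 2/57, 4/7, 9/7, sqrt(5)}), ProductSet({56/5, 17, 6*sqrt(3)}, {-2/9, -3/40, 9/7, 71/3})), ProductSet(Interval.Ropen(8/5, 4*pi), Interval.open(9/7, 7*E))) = ProductSet(Interval.Ropen(8/5, 4*pi), {sqrt(5)})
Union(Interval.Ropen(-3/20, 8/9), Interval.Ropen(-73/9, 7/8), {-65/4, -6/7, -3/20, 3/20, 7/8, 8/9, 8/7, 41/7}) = Union({-65/4, 8/7, 41/7}, Interval(-73/9, 8/9))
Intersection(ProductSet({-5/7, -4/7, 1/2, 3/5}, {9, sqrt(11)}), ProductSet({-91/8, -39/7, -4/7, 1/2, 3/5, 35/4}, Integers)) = ProductSet({-4/7, 1/2, 3/5}, {9})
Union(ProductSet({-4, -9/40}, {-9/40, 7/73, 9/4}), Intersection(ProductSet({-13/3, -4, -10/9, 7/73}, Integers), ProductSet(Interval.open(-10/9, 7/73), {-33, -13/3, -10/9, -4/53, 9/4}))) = ProductSet({-4, -9/40}, {-9/40, 7/73, 9/4})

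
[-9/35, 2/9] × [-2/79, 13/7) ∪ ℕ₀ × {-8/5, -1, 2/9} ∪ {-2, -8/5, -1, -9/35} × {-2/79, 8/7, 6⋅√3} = (ℕ₀ × {-8/5, -1, 2/9}) ∪ ([-9/35, 2/9] × [-2/79, 13/7)) ∪ ({-2, -8/5, -1, -9/35} × {-2/79, 8/7, 6⋅√3})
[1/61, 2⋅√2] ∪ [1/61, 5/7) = [1/61, 2⋅√2]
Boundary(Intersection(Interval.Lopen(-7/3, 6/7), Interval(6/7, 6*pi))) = {6/7}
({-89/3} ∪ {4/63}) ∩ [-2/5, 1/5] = {4/63}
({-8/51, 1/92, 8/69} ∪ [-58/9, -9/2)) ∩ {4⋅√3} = ∅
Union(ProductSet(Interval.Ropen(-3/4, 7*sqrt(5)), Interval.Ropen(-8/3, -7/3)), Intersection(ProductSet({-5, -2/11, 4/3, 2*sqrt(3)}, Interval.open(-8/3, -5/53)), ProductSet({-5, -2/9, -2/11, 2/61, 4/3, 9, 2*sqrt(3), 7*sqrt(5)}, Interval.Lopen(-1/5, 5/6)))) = Union(ProductSet({-5, -2/11, 4/3, 2*sqrt(3)}, Interval.open(-1/5, -5/53)), ProductSet(Interval.Ropen(-3/4, 7*sqrt(5)), Interval.Ropen(-8/3, -7/3)))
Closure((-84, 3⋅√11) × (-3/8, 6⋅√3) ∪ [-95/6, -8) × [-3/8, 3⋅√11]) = ([-95/6, -8) × [-3/8, 3⋅√11]) ∪ ({-84, 3⋅√11} × [-3/8, 6⋅√3]) ∪ ([-84, 3⋅√11] × {-3/8, 6⋅√3}) ∪ ((-84, 3⋅√11) × (-3/8, 6⋅√3))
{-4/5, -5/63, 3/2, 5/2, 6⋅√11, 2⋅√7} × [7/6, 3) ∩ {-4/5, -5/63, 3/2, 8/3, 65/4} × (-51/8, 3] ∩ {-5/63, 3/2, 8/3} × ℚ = {-5/63, 3/2} × (ℚ ∩ [7/6, 3))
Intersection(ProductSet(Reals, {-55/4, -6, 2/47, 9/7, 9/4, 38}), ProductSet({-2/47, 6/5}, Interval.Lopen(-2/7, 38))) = ProductSet({-2/47, 6/5}, {2/47, 9/7, 9/4, 38})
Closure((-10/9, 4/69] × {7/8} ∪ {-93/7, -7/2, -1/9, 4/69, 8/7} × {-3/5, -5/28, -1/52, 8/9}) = ([-10/9, 4/69] × {7/8}) ∪ ({-93/7, -7/2, -1/9, 4/69, 8/7} × {-3/5, -5/28, -1/52, 8/9})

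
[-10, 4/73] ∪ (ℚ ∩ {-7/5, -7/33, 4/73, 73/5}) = [-10, 4/73] ∪ {73/5}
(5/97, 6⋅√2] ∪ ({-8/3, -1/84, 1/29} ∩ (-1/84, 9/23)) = {1/29} ∪ (5/97, 6⋅√2]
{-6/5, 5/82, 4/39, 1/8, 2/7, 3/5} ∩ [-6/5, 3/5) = {-6/5, 5/82, 4/39, 1/8, 2/7}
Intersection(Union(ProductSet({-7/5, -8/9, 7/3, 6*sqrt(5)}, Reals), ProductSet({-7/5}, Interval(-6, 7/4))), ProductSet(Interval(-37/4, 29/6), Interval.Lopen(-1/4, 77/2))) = ProductSet({-7/5, -8/9, 7/3}, Interval.Lopen(-1/4, 77/2))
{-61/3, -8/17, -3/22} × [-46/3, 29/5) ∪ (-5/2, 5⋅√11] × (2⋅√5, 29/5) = ({-61/3, -8/17, -3/22} × [-46/3, 29/5)) ∪ ((-5/2, 5⋅√11] × (2⋅√5, 29/5))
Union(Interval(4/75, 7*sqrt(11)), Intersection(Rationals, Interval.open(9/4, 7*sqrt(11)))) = Union(Intersection(Interval.open(9/4, 7*sqrt(11)), Rationals), Interval(4/75, 7*sqrt(11)))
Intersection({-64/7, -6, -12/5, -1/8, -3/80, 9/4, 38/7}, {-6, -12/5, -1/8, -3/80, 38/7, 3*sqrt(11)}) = {-6, -12/5, -1/8, -3/80, 38/7}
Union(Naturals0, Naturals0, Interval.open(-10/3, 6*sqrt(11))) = Union(Interval.open(-10/3, 6*sqrt(11)), Naturals0)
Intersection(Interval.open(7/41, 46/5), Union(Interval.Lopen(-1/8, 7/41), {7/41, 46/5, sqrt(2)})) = {sqrt(2)}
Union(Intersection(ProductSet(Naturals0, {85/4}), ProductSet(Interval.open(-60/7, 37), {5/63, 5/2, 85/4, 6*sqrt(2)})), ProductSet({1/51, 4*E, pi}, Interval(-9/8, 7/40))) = Union(ProductSet({1/51, 4*E, pi}, Interval(-9/8, 7/40)), ProductSet(Range(0, 37, 1), {85/4}))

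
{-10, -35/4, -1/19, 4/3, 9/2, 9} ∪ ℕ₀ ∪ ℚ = ℚ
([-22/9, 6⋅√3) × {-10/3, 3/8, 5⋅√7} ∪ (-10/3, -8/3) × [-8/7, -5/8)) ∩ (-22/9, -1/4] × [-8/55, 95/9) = (-22/9, -1/4] × {3/8}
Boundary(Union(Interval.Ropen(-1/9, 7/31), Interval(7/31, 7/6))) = {-1/9, 7/6}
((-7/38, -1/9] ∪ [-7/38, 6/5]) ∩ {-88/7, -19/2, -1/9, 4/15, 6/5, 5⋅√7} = {-1/9, 4/15, 6/5}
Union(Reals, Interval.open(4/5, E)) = Interval(-oo, oo)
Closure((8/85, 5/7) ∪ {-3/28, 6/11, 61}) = {-3/28, 61} ∪ [8/85, 5/7]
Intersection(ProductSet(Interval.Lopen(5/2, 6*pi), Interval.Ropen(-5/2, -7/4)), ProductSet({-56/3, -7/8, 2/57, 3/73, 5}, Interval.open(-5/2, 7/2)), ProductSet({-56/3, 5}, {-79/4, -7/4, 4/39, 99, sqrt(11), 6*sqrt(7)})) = EmptySet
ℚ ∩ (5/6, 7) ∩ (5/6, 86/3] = ℚ ∩ (5/6, 7)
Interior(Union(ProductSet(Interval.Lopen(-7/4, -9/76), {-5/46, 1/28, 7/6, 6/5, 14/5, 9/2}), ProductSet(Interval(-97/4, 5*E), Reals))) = ProductSet(Interval.open(-97/4, 5*E), Reals)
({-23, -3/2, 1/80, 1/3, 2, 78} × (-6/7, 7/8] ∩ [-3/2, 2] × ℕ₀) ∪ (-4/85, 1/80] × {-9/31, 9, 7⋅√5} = ({-3/2, 1/80, 1/3, 2} × {0}) ∪ ((-4/85, 1/80] × {-9/31, 9, 7⋅√5})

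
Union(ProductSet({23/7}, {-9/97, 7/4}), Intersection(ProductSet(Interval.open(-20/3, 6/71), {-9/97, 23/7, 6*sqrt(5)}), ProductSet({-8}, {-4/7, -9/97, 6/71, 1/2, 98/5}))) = ProductSet({23/7}, {-9/97, 7/4})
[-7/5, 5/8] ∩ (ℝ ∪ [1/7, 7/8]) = [-7/5, 5/8]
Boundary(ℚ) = ℝ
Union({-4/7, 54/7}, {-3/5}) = {-3/5, -4/7, 54/7}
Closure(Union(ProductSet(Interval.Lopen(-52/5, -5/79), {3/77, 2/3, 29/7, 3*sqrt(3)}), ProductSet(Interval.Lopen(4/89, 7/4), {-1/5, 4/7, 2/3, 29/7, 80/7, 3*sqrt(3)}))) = Union(ProductSet(Interval(-52/5, -5/79), {3/77, 2/3, 29/7, 3*sqrt(3)}), ProductSet(Interval(4/89, 7/4), {-1/5, 4/7, 2/3, 29/7, 80/7, 3*sqrt(3)}))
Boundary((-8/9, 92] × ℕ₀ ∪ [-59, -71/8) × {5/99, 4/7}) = ([-8/9, 92] × ℕ₀) ∪ ([-59, -71/8] × {5/99, 4/7})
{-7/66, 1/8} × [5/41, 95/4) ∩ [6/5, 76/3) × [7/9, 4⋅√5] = ∅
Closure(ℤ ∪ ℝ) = ℝ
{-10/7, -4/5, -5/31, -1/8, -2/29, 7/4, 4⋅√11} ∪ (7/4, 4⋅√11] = {-10/7, -4/5, -5/31, -1/8, -2/29} ∪ [7/4, 4⋅√11]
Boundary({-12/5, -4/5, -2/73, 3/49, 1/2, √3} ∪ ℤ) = ℤ ∪ {-12/5, -4/5, -2/73, 3/49, 1/2, √3}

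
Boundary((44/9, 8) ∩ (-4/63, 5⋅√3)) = {44/9, 8}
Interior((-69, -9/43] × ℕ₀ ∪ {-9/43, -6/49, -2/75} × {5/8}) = ∅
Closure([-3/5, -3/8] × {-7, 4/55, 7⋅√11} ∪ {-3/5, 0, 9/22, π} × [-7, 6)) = ({-3/5, 0, 9/22, π} × [-7, 6]) ∪ ([-3/5, -3/8] × {-7, 4/55, 7⋅√11})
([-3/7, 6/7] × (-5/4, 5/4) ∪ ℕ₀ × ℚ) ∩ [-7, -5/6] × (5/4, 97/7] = ∅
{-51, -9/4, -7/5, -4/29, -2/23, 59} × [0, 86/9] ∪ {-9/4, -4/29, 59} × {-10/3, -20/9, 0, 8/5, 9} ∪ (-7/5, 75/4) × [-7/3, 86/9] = ({-9/4, -4/29, 59} × {-10/3, -20/9, 0, 8/5, 9}) ∪ ((-7/5, 75/4) × [-7/3, 86/9]) ∪ ({-51, -9/4, -7/5, -4/29, -2/23, 59} × [0, 86/9])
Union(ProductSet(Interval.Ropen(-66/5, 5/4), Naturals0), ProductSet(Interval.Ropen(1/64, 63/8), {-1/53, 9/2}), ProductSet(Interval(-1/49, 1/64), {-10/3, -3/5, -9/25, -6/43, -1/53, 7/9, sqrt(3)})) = Union(ProductSet(Interval.Ropen(-66/5, 5/4), Naturals0), ProductSet(Interval(-1/49, 1/64), {-10/3, -3/5, -9/25, -6/43, -1/53, 7/9, sqrt(3)}), ProductSet(Interval.Ropen(1/64, 63/8), {-1/53, 9/2}))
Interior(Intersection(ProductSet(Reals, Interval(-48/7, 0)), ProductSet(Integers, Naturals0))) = EmptySet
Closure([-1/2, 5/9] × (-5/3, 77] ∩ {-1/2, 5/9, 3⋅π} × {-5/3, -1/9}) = {-1/2, 5/9} × {-1/9}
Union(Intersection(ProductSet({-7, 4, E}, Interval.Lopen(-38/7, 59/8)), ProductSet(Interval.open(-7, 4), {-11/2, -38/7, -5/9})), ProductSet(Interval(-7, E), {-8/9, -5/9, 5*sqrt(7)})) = ProductSet(Interval(-7, E), {-8/9, -5/9, 5*sqrt(7)})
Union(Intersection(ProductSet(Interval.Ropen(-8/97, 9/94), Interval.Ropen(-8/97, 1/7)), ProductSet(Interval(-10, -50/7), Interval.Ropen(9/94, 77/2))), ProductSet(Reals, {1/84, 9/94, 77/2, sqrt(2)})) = ProductSet(Reals, {1/84, 9/94, 77/2, sqrt(2)})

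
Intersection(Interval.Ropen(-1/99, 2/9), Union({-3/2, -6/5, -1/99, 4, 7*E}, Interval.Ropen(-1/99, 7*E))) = Interval.Ropen(-1/99, 2/9)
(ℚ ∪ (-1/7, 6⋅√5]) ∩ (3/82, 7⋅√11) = (3/82, 6⋅√5] ∪ (ℚ ∩ (3/82, 7⋅√11))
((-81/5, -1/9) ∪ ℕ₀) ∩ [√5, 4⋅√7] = {3, 4, …, 10}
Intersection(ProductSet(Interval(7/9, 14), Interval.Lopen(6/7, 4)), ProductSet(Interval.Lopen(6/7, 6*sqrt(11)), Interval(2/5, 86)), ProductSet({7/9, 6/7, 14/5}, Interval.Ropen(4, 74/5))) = ProductSet({14/5}, {4})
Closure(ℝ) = ℝ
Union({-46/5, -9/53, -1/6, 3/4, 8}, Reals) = Reals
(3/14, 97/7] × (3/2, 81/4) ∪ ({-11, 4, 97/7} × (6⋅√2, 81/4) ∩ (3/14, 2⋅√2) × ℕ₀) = (3/14, 97/7] × (3/2, 81/4)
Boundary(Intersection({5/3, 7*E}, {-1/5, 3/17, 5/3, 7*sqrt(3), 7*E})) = {5/3, 7*E}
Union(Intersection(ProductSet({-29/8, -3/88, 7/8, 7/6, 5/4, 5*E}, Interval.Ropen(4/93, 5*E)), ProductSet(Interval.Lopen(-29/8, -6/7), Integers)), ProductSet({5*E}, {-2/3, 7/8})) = ProductSet({5*E}, {-2/3, 7/8})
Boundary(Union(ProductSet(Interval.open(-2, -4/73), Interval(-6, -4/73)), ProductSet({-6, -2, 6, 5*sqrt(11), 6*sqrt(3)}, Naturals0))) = Union(ProductSet({-2, -4/73}, Interval(-6, -4/73)), ProductSet({-6, -2, 6, 5*sqrt(11), 6*sqrt(3)}, Union(Complement(Naturals0, Interval.open(-6, -4/73)), Naturals0)), ProductSet(Interval(-2, -4/73), {-6, -4/73}))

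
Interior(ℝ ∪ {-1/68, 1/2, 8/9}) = ℝ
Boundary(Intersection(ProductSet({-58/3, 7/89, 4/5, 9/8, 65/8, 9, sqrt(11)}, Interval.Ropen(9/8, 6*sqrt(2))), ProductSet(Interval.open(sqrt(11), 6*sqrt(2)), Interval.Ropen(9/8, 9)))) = ProductSet({65/8}, Interval(9/8, 6*sqrt(2)))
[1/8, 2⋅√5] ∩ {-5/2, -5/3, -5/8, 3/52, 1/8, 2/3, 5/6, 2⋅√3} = {1/8, 2/3, 5/6, 2⋅√3}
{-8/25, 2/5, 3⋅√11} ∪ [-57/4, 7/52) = [-57/4, 7/52) ∪ {2/5, 3⋅√11}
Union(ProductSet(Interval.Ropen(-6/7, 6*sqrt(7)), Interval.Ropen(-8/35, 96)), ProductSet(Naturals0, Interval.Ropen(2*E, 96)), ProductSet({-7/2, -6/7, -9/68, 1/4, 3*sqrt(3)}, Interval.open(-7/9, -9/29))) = Union(ProductSet({-7/2, -6/7, -9/68, 1/4, 3*sqrt(3)}, Interval.open(-7/9, -9/29)), ProductSet(Interval.Ropen(-6/7, 6*sqrt(7)), Interval.Ropen(-8/35, 96)), ProductSet(Naturals0, Interval.Ropen(2*E, 96)))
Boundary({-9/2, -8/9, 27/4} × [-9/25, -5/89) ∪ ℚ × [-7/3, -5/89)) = ℝ × [-7/3, -5/89]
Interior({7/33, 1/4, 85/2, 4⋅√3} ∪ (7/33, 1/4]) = (7/33, 1/4)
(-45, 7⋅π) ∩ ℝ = (-45, 7⋅π)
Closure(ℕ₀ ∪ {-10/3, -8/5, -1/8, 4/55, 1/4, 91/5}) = {-10/3, -8/5, -1/8, 4/55, 1/4, 91/5} ∪ ℕ₀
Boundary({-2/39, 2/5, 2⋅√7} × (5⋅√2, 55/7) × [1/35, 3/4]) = {-2/39, 2/5, 2⋅√7} × [5⋅√2, 55/7] × [1/35, 3/4]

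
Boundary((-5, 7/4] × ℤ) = [-5, 7/4] × ℤ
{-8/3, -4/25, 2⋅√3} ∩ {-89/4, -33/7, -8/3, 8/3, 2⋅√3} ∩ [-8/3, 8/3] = {-8/3}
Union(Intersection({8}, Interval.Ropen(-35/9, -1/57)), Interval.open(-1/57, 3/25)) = Interval.open(-1/57, 3/25)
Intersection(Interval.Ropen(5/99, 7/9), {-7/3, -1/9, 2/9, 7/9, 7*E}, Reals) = {2/9}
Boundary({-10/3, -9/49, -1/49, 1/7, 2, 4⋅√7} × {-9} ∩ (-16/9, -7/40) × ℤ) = {-9/49} × {-9}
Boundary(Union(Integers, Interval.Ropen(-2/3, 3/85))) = Union(Complement(Integers, Interval.open(-2/3, 3/85)), {-2/3, 3/85})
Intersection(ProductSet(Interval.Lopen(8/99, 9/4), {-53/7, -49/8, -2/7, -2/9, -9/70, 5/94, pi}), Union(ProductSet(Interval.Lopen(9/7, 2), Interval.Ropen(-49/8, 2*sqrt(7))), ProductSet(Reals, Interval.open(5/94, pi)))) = ProductSet(Interval.Lopen(9/7, 2), {-49/8, -2/7, -2/9, -9/70, 5/94, pi})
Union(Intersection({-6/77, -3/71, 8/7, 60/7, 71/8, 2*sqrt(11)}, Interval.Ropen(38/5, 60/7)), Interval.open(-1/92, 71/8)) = Interval.open(-1/92, 71/8)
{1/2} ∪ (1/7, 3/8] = (1/7, 3/8] ∪ {1/2}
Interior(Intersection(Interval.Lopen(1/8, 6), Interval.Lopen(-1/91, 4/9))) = Interval.open(1/8, 4/9)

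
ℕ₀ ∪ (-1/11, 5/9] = (-1/11, 5/9] ∪ ℕ₀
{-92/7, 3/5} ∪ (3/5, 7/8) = {-92/7} ∪ [3/5, 7/8)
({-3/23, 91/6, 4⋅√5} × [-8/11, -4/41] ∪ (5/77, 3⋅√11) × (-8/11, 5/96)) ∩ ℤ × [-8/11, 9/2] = {1, 2, …, 9} × (-8/11, 5/96)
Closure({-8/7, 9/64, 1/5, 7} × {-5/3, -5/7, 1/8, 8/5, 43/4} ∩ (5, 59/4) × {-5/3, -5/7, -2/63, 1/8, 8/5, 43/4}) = {7} × {-5/3, -5/7, 1/8, 8/5, 43/4}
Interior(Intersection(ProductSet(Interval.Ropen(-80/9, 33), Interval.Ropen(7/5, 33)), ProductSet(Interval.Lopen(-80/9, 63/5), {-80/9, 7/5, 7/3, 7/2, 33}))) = EmptySet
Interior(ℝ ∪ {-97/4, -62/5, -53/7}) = ℝ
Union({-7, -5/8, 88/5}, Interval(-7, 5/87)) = Union({88/5}, Interval(-7, 5/87))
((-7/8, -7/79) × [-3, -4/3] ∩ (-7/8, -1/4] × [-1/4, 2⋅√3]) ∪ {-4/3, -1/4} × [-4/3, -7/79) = {-4/3, -1/4} × [-4/3, -7/79)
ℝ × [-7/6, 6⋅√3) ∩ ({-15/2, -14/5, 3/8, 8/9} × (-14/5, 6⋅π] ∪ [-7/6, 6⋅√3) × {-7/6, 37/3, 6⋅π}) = ([-7/6, 6⋅√3) × {-7/6}) ∪ ({-15/2, -14/5, 3/8, 8/9} × [-7/6, 6⋅√3))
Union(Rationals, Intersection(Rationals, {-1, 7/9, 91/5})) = Rationals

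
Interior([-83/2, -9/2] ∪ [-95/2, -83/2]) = (-95/2, -9/2)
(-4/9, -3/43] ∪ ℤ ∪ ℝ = (-∞, ∞)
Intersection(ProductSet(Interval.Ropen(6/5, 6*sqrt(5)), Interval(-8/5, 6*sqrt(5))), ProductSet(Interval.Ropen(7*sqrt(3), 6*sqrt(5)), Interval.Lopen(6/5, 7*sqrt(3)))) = ProductSet(Interval.Ropen(7*sqrt(3), 6*sqrt(5)), Interval.Lopen(6/5, 7*sqrt(3)))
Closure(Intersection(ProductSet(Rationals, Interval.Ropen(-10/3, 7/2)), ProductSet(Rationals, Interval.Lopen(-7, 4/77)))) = ProductSet(Reals, Interval(-10/3, 4/77))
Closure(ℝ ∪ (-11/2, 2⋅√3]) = (-∞, ∞)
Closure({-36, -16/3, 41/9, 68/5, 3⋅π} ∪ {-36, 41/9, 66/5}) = {-36, -16/3, 41/9, 66/5, 68/5, 3⋅π}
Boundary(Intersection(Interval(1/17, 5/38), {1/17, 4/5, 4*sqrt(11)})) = {1/17}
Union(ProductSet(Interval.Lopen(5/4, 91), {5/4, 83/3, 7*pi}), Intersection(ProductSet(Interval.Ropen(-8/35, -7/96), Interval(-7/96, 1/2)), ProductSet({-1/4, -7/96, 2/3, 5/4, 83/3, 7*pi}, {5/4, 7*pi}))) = ProductSet(Interval.Lopen(5/4, 91), {5/4, 83/3, 7*pi})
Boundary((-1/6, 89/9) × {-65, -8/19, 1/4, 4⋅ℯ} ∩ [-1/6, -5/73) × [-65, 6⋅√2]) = [-1/6, -5/73] × {-65, -8/19, 1/4}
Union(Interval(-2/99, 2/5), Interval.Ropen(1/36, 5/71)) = Interval(-2/99, 2/5)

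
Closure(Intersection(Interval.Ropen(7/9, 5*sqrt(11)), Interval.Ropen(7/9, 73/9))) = Interval(7/9, 73/9)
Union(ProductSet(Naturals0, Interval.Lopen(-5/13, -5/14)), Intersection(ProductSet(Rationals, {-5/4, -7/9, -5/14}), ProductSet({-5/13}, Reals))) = Union(ProductSet({-5/13}, {-5/4, -7/9, -5/14}), ProductSet(Naturals0, Interval.Lopen(-5/13, -5/14)))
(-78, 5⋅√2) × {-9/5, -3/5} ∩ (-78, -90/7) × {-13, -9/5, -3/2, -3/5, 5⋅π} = (-78, -90/7) × {-9/5, -3/5}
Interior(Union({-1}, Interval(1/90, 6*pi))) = Interval.open(1/90, 6*pi)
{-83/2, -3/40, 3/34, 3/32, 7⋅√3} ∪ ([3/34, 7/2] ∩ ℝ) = {-83/2, -3/40, 7⋅√3} ∪ [3/34, 7/2]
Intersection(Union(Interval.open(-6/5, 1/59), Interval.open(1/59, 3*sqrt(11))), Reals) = Union(Interval.open(-6/5, 1/59), Interval.open(1/59, 3*sqrt(11)))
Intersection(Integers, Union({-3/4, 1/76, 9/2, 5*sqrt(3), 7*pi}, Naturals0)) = Naturals0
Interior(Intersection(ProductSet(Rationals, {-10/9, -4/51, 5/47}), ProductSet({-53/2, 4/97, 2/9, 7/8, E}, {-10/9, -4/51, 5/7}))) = EmptySet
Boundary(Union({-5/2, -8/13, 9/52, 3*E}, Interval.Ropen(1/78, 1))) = {-5/2, -8/13, 1/78, 1, 3*E}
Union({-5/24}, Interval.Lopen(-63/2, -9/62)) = Interval.Lopen(-63/2, -9/62)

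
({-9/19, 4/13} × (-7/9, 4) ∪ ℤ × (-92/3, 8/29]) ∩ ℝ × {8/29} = (ℤ ∪ {-9/19, 4/13}) × {8/29}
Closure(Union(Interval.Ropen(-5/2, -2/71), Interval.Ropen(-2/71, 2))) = Interval(-5/2, 2)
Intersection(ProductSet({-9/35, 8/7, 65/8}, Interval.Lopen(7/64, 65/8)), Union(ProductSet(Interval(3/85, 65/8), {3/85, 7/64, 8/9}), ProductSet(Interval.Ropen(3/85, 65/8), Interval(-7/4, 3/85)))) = ProductSet({8/7, 65/8}, {8/9})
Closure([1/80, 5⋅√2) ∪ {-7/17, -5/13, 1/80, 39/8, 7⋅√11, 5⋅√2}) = {-7/17, -5/13, 7⋅√11} ∪ [1/80, 5⋅√2]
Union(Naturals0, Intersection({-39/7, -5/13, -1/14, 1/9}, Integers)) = Naturals0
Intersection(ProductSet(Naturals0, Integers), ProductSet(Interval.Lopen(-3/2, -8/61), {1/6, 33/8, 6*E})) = EmptySet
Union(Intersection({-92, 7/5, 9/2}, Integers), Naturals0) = Union({-92}, Naturals0)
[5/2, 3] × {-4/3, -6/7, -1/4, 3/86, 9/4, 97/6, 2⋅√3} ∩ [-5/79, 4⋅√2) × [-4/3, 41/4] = [5/2, 3] × {-4/3, -6/7, -1/4, 3/86, 9/4, 2⋅√3}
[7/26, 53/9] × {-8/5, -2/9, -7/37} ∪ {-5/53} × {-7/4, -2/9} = ({-5/53} × {-7/4, -2/9}) ∪ ([7/26, 53/9] × {-8/5, -2/9, -7/37})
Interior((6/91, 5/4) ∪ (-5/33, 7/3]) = (-5/33, 7/3)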